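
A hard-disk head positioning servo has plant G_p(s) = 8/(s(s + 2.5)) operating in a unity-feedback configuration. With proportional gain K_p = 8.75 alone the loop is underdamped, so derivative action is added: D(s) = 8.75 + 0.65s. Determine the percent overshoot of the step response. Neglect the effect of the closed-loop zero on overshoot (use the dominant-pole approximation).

Forward path: (8.75 + 0.65s)·8/(s(s+2.5)). The closed-loop characteristic equation is s² + (2.5 + 8·0.65)s + 8·8.75 = 0.
That is s² + 7.7s + 70 = 0, so ω_n = 8.367 rad/s and ζ = 7.7/(2·8.367) = 0.4602.
%OS = 100·exp(−πζ/√(1−ζ²)) = 19.6%.

19.6%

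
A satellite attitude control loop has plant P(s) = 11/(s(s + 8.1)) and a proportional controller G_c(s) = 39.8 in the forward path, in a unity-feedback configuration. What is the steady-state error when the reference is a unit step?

0

The open loop G_c(s)P(s) has a pole at the origin (type 1), so the static position error constant is infinite and e_ss = 1/(1+∞) = 0.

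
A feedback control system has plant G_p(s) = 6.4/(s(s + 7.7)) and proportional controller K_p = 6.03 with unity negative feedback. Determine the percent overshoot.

8.37%

From 1 + K_pG_p(s) = 0: s² + 7.7s + 38.59 = 0 ⇒ ω_n = 6.212, ζ = 0.6197.
%OS = 100·exp(−πζ/√(1−ζ²)) = 100·exp(−π·0.6197/√0.6159) = 8.37%.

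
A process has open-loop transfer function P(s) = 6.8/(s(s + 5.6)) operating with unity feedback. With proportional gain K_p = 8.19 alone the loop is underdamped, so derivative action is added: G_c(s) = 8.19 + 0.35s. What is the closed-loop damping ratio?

ζ = 0.535

Forward path: (8.19 + 0.35s)·6.8/(s(s+5.6)). The closed-loop characteristic equation is s² + (5.6 + 6.8·0.35)s + 6.8·8.19 = 0.
That is s² + 7.98s + 55.69 = 0, so ω_n = 7.463 rad/s and ζ = 7.98/(2·7.463) = 0.5347.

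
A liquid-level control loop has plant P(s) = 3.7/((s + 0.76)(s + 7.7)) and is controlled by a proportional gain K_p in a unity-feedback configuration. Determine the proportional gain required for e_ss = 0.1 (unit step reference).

For a type-0 loop with proportional control, e_ss = 1/(1 + K_p·P(0)).
P(0) = 0.6323. Require 1/(1 + K_p·0.6323) = 0.1, so 1 + 0.6323·K_p = 10.
K_p = (10 − 1)/0.6323 = 14.2.

K_p = 14.2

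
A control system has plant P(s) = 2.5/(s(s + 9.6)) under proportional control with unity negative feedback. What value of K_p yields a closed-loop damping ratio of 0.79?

K_p = 14.8

Closed-loop characteristic equation: s² + 9.6s + K_p·2.5 = 0.
So ω_n = √(2.5K_p) and 2ζω_n = 9.6, giving ζ = 9.6/(2√(2.5K_p)).
Setting ζ = 0.79: √(2.5K_p) = 9.6/(2·0.79) = 6.076, so K_p = 36.92/2.5 = 14.8.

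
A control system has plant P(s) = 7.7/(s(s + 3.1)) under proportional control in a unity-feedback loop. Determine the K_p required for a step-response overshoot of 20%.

From %OS = 100·exp(−πζ/√(1−ζ²)) = 20%, ζ = −ln(0.2)/√(π²+ln²(0.2)) = 0.4559.
Characteristic equation s² + 3.1s + 7.7K_p = 0 gives ζ = 3.1/(2√(7.7K_p)).
Setting ζ = 0.4559: √(7.7K_p) = 3.1/(2·0.4559) = 3.399, so K_p = 11.56/7.7 = 1.5.

K_p = 1.5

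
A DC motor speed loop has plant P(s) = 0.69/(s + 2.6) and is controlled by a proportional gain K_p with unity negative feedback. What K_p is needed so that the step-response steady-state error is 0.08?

K_p = 43.3

The loop is type 0, so e_ss(step) = 1/(1 + K_pos) with K_pos = K_p·P(0).
P(0) = 0.2654. Require 1/(1 + K_p·0.2654) = 0.08, so 1 + 0.2654·K_p = 12.5.
K_p = (12.5 − 1)/0.2654 = 43.3.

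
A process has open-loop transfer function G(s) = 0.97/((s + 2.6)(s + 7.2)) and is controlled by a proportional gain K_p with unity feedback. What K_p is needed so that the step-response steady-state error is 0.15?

K_p = 109

For a type-0 loop with proportional control, e_ss = 1/(1 + K_p·G(0)).
G(0) = 0.05182. Require 1/(1 + K_p·0.05182) = 0.15, so 1 + 0.05182·K_p = 6.667.
K_p = (6.667 − 1)/0.05182 = 109.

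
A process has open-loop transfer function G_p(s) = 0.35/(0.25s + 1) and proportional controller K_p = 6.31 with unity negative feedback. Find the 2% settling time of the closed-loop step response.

Closed loop: T(s) = K_p·G_p/(1+K_p·G_p) = 2.208/(0.25s + 1 + 2.208), with pole at s = −(1 + 2.208)/0.25 = −12.83.
τ = 1/12.83 = 0.07792 s, so 2% settling time ≈ 4τ = 0.312 s.

T_s ≈ 0.312 s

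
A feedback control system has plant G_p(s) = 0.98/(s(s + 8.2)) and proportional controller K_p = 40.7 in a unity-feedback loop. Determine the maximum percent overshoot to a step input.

6.85%

The closed-loop denominator s² + 8.2s + 39.89 gives ω_n = √39.89 = 6.316 and ζ = 8.2/(2ω_n) = 0.6492.
%OS = 100·exp(−πζ/√(1−ζ²)) = 100·exp(−π·0.6492/√0.5785) = 6.85%.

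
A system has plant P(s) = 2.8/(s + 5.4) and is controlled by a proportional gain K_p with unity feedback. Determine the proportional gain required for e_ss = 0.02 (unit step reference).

For a type-0 loop with proportional control, e_ss = 1/(1 + K_p·P(0)).
P(0) = 0.5185. Require 1/(1 + K_p·0.5185) = 0.02, so 1 + 0.5185·K_p = 50.
K_p = (50 − 1)/0.5185 = 94.5.

K_p = 94.5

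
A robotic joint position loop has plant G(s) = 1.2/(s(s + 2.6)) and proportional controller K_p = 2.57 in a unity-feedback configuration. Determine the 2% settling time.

From 1 + K_pG(s) = 0: s² + 2.6s + 3.084 = 0 ⇒ ω_n = 1.756, ζ = 0.7403.
2% settling time T_s ≈ 4/(ζω_n) = 4/1.3 = 3.08 s.

T_s ≈ 3.08 s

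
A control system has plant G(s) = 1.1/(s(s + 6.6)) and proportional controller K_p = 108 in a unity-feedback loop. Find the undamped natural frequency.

The closed-loop denominator is s(s+6.6) + 108·1.1 = s² + 6.6s + 118.8.
Matching s² + 2ζω_n s + ω_n²: ω_n = √118.8 = 10.9 rad/s and 2ζω_n = 6.6, so ζ = 6.6/(2·10.9) = 0.303.

ω_n = 10.9 rad/s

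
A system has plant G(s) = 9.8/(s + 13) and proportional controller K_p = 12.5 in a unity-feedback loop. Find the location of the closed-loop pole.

Closed-loop transfer function: T(s) = K_p·G(s)/(1 + K_p·G(s)) = 122.5/(s + 13 + 122.5) = 122.5/(s + 135.5).
The closed-loop pole is at s = −135.5.

s = -135.5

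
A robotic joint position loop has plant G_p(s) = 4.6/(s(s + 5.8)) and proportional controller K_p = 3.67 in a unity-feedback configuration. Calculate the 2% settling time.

The closed-loop denominator s² + 5.8s + 16.88 gives ω_n = √16.88 = 4.109 and ζ = 5.8/(2ω_n) = 0.7058.
2% settling time T_s ≈ 4/(ζω_n) = 4/2.9 = 1.38 s.

T_s ≈ 1.38 s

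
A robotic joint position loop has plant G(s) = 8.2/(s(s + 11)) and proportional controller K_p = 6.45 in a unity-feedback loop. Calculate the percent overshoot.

Closed-loop characteristic equation: s² + 11s + 52.89 = 0, so ω_n = 7.273 rad/s and ζ = 11/(2·7.273) = 0.7563.
%OS = 100·exp(−πζ/√(1−ζ²)) = 100·exp(−π·0.7563/√0.4281) = 2.65%.

2.65%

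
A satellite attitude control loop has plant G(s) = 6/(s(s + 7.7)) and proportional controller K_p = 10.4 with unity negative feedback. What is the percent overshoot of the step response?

17.3%

The closed-loop denominator s² + 7.7s + 62.4 gives ω_n = √62.4 = 7.899 and ζ = 7.7/(2ω_n) = 0.4874.
%OS = 100·exp(−πζ/√(1−ζ²)) = 100·exp(−π·0.4874/√0.7625) = 17.3%.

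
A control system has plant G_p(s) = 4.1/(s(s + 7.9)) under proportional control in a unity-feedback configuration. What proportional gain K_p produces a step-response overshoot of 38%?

From %OS = 100·exp(−πζ/√(1−ζ²)) = 38%, ζ = −ln(0.38)/√(π²+ln²(0.38)) = 0.2943.
Characteristic equation s² + 7.9s + 4.1K_p = 0 gives ζ = 7.9/(2√(4.1K_p)).
Setting ζ = 0.2943: √(4.1K_p) = 7.9/(2·0.2943) = 13.42, so K_p = 180.1/4.1 = 43.9.

K_p = 43.9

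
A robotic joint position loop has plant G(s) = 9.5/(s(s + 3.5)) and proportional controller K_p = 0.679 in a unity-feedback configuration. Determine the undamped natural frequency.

ω_n = 2.54 rad/s

With unity feedback the closed-loop characteristic equation is s² + 3.5s + 0.679·9.5 = s² + 3.5s + 6.451 = 0.
Matching s² + 2ζω_n s + ω_n²: ω_n = √6.451 = 2.54 rad/s and 2ζω_n = 3.5, so ζ = 3.5/(2·2.54) = 0.689.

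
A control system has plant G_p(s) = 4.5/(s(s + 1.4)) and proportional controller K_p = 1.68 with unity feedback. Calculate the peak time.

T_p = 1.18 s

Closed-loop characteristic equation: s² + 1.4s + 7.56 = 0, so ω_n = 2.75 rad/s and ζ = 1.4/(2·2.75) = 0.2546.
Damped frequency ω_d = ω_n√(1−ζ²) = 2.659 rad/s, so peak time T_p = π/ω_d = 1.18 s.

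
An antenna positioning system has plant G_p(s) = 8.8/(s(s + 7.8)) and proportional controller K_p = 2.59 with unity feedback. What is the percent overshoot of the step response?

1.17%

Closed-loop characteristic equation: s² + 7.8s + 22.79 = 0, so ω_n = 4.774 rad/s and ζ = 7.8/(2·4.774) = 0.8169.
%OS = 100·exp(−πζ/√(1−ζ²)) = 100·exp(−π·0.8169/√0.3327) = 1.17%.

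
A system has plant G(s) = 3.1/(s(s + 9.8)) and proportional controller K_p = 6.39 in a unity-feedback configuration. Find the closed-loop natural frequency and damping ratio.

With unity feedback the closed-loop characteristic equation is s² + 9.8s + 6.39·3.1 = s² + 9.8s + 19.81 = 0.
Matching s² + 2ζω_n s + ω_n²: ω_n = √19.81 = 4.451 rad/s and 2ζω_n = 9.8, so ζ = 9.8/(2·4.451) = 1.1.

ω_n = 4.45 rad/s, ζ = 1.1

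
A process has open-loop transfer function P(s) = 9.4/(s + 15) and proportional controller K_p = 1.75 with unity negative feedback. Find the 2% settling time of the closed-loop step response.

T_s ≈ 0.127 s

Closed-loop transfer function: T(s) = K_p·P(s)/(1 + K_p·P(s)) = 16.45/(s + 15 + 16.45) = 16.45/(s + 31.45).
Time constant τ = 1/31.45 = 0.0318 s, so the 2% settling time is about 4τ = 0.127 s.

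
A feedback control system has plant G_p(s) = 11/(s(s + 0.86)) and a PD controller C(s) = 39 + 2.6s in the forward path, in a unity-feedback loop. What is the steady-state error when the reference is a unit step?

0

The open loop C(s)G_p(s) has a pole at the origin (type 1), so the static position error constant is infinite and e_ss = 1/(1+∞) = 0.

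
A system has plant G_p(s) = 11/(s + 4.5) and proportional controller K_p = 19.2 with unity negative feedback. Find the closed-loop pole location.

Closed-loop transfer function: T(s) = K_p·G_p(s)/(1 + K_p·G_p(s)) = 211.2/(s + 4.5 + 211.2) = 211.2/(s + 215.7).
The closed-loop pole is at s = −215.7.

s = -215.7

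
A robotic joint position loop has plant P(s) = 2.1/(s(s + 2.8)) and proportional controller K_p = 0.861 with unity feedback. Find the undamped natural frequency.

ω_n = 1.34 rad/s

1 + K_p·P(s) = 0 gives s² + 2.8s + 1.808 = 0.
Matching s² + 2ζω_n s + ω_n²: ω_n = √1.808 = 1.345 rad/s and 2ζω_n = 2.8, so ζ = 2.8/(2·1.345) = 1.04.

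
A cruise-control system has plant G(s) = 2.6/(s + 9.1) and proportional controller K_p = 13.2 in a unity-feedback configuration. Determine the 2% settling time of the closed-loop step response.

Closed-loop transfer function: T(s) = K_p·G(s)/(1 + K_p·G(s)) = 34.32/(s + 9.1 + 34.32) = 34.32/(s + 43.42).
Time constant τ = 1/43.42 = 0.02303 s, so the 2% settling time is about 4τ = 0.0921 s.

T_s ≈ 0.0921 s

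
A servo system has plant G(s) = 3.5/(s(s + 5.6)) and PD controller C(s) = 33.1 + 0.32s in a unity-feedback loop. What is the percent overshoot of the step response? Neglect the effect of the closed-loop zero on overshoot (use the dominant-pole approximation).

Forward path: (33.1 + 0.32s)·3.5/(s(s+5.6)). The closed-loop characteristic equation is s² + (5.6 + 3.5·0.32)s + 3.5·33.1 = 0.
That is s² + 6.72s + 115.9 = 0, so ω_n = 10.76 rad/s and ζ = 6.72/(2·10.76) = 0.3122.
%OS = 100·exp(−πζ/√(1−ζ²)) = 35.6%.

35.6%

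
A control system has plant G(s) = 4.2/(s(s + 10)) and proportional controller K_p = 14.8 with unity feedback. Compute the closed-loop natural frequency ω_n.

With unity feedback the closed-loop characteristic equation is s² + 10s + 14.8·4.2 = s² + 10s + 62.16 = 0.
So ω_n² = 62.16 ⇒ ω_n = 7.884 rad/s, and ζ = 10/(2ω_n) = 0.634.

ω_n = 7.88 rad/s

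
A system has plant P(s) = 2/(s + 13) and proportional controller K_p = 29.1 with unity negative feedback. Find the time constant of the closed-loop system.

Closed-loop transfer function: T(s) = K_p·P(s)/(1 + K_p·P(s)) = 58.2/(s + 13 + 58.2) = 58.2/(s + 71.2).
Time constant τ = 1/71.2 = 0.014 s.

τ = 0.014 s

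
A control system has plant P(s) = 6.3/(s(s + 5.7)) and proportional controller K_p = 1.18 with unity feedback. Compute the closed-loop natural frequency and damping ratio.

ω_n = 2.73 rad/s, ζ = 1.05

With unity feedback the closed-loop characteristic equation is s² + 5.7s + 1.18·6.3 = s² + 5.7s + 7.434 = 0.
So ω_n² = 7.434 ⇒ ω_n = 2.727 rad/s, and ζ = 5.7/(2ω_n) = 1.05.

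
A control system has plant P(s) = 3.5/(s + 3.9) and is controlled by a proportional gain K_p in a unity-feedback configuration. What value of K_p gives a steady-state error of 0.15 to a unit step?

K_p = 6.31

The loop is type 0, so e_ss(step) = 1/(1 + K_pos) with K_pos = K_p·P(0).
P(0) = 0.8974. Require 1/(1 + K_p·0.8974) = 0.15, so 1 + 0.8974·K_p = 6.667.
K_p = (6.667 − 1)/0.8974 = 6.31.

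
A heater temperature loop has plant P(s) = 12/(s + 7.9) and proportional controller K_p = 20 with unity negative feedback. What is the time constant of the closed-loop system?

Closed-loop transfer function: T(s) = K_p·P(s)/(1 + K_p·P(s)) = 240/(s + 7.9 + 240) = 240/(s + 247.9).
Time constant τ = 1/247.9 = 0.00403 s.

τ = 0.00403 s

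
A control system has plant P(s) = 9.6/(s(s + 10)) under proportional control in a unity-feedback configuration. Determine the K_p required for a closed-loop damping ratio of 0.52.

Closed-loop characteristic equation: s² + 10s + K_p·9.6 = 0.
So ω_n = √(9.6K_p) and 2ζω_n = 10, giving ζ = 10/(2√(9.6K_p)).
Setting ζ = 0.52: √(9.6K_p) = 10/(2·0.52) = 9.615, so K_p = 92.46/9.6 = 9.63.

K_p = 9.63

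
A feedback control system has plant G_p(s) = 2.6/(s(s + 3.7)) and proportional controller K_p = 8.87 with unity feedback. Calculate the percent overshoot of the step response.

26.9%

Closed-loop characteristic equation: s² + 3.7s + 23.06 = 0, so ω_n = 4.802 rad/s and ζ = 3.7/(2·4.802) = 0.3852.
%OS = 100·exp(−πζ/√(1−ζ²)) = 100·exp(−π·0.3852/√0.8516) = 26.9%.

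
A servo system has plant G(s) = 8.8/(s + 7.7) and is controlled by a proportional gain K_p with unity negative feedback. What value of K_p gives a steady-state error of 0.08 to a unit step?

The loop is type 0, so e_ss(step) = 1/(1 + K_pos) with K_pos = K_p·G(0).
G(0) = 1.143. Require 1/(1 + K_p·1.143) = 0.08, so 1 + 1.143·K_p = 12.5.
K_p = (12.5 − 1)/1.143 = 10.1.

K_p = 10.1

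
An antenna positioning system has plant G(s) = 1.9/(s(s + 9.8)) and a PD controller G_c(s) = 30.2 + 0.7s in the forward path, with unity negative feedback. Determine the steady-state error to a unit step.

0

The open loop G_c(s)G(s) has a pole at the origin (type 1), so the static position error constant is infinite and e_ss = 1/(1+∞) = 0.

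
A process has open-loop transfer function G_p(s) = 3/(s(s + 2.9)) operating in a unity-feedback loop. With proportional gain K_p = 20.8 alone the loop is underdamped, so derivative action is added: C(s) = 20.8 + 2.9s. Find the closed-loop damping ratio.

Forward path: (20.8 + 2.9s)·3/(s(s+2.9)). The closed-loop characteristic equation is s² + (2.9 + 3·2.9)s + 3·20.8 = 0.
That is s² + 11.6s + 62.4 = 0, so ω_n = 7.899 rad/s and ζ = 11.6/(2·7.899) = 0.7342.

ζ = 0.734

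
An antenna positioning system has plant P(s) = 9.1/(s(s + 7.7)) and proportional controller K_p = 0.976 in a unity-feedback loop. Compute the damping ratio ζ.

The closed-loop denominator is s(s+7.7) + 0.976·9.1 = s² + 7.7s + 8.882.
Matching s² + 2ζω_n s + ω_n²: ω_n = √8.882 = 2.98 rad/s and 2ζω_n = 7.7, so ζ = 7.7/(2·2.98) = 1.29.

ζ = 1.29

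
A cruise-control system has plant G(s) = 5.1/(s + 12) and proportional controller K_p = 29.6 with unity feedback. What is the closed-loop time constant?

τ = 0.00614 s

Closed-loop transfer function: T(s) = K_p·G(s)/(1 + K_p·G(s)) = 151/(s + 12 + 151) = 151/(s + 163).
Time constant τ = 1/163 = 0.00614 s.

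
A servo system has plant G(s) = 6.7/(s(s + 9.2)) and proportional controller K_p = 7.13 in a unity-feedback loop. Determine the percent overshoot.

6.07%

From 1 + K_pG(s) = 0: s² + 9.2s + 47.77 = 0 ⇒ ω_n = 6.912, ζ = 0.6655.
%OS = 100·exp(−πζ/√(1−ζ²)) = 100·exp(−π·0.6655/√0.5571) = 6.07%.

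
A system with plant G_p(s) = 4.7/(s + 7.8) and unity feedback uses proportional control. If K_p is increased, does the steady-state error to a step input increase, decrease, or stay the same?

The position error constant K_pos = K_p·G_p(0) grows with K_p, and e_ss = 1/(1+K_pos) falls.

decrease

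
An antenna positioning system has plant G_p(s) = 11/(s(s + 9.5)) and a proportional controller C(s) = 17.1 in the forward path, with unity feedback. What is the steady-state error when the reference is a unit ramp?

0.0505

The loop has one pole at the origin (type 1). Velocity error constant K_v = lim_{s→0} s·C(s)G_p(s) = 17.1·11/9.5 = 19.8.
Steady-state error to a unit ramp: e_ss = 1/K_v = 0.0505.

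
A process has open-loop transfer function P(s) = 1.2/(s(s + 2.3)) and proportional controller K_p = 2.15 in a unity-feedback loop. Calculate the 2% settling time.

T_s ≈ 3.48 s

From 1 + K_pP(s) = 0: s² + 2.3s + 2.58 = 0 ⇒ ω_n = 1.606, ζ = 0.716.
2% settling time T_s ≈ 4/(ζω_n) = 4/1.15 = 3.48 s.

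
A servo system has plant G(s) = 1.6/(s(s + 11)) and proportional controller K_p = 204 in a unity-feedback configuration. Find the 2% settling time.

From 1 + K_pG(s) = 0: s² + 11s + 326.4 = 0 ⇒ ω_n = 18.07, ζ = 0.3044.
2% settling time T_s ≈ 4/(ζω_n) = 4/5.5 = 0.727 s.

T_s ≈ 0.727 s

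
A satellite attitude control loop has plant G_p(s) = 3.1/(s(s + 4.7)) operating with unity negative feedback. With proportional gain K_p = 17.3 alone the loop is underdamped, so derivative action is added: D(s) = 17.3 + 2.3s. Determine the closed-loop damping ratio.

Forward path: (17.3 + 2.3s)·3.1/(s(s+4.7)). The closed-loop characteristic equation is s² + (4.7 + 3.1·2.3)s + 3.1·17.3 = 0.
That is s² + 11.83s + 53.63 = 0, so ω_n = 7.323 rad/s and ζ = 11.83/(2·7.323) = 0.8077.

ζ = 0.808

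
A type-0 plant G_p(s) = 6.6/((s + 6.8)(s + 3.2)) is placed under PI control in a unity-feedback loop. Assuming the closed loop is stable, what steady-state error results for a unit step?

0

The PI controller's integrator makes the forward path type 1, so e_ss to a step is zero.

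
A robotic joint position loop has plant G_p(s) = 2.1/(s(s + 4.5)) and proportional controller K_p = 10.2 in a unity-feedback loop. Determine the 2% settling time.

Closed-loop characteristic equation: s² + 4.5s + 21.42 = 0, so ω_n = 4.628 rad/s and ζ = 4.5/(2·4.628) = 0.4862.
2% settling time T_s ≈ 4/(ζω_n) = 4/2.25 = 1.78 s.

T_s ≈ 1.78 s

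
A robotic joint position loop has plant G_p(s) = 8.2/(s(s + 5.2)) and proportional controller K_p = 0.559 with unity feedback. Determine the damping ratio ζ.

ζ = 1.21

The closed-loop denominator is s(s+5.2) + 0.559·8.2 = s² + 5.2s + 4.584.
Matching s² + 2ζω_n s + ω_n²: ω_n = √4.584 = 2.141 rad/s and 2ζω_n = 5.2, so ζ = 5.2/(2·2.141) = 1.21.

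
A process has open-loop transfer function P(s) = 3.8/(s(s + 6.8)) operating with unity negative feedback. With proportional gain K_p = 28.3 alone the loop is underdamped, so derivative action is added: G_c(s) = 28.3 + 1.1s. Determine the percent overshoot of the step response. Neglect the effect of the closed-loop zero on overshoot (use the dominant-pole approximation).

14.1%

Forward path: (28.3 + 1.1s)·3.8/(s(s+6.8)). The closed-loop characteristic equation is s² + (6.8 + 3.8·1.1)s + 3.8·28.3 = 0.
That is s² + 10.98s + 107.5 = 0, so ω_n = 10.37 rad/s and ζ = 10.98/(2·10.37) = 0.5294.
%OS = 100·exp(−πζ/√(1−ζ²)) = 14.1%.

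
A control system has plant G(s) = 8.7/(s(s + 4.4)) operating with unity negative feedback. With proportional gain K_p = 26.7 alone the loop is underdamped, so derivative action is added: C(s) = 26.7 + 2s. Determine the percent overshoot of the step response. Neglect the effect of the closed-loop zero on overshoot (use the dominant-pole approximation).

Forward path: (26.7 + 2s)·8.7/(s(s+4.4)). The closed-loop characteristic equation is s² + (4.4 + 8.7·2)s + 8.7·26.7 = 0.
That is s² + 21.8s + 232.3 = 0, so ω_n = 15.24 rad/s and ζ = 21.8/(2·15.24) = 0.7152.
%OS = 100·exp(−πζ/√(1−ζ²)) = 4.02%.

4.02%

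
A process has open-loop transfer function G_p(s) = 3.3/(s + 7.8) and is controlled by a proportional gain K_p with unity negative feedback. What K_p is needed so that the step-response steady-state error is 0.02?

K_p = 116

Steady-state error for a unit step on this type-0 loop is 1/(1 + K_p·G_p(0)).
G_p(0) = 0.4231. Require 1/(1 + K_p·0.4231) = 0.02, so 1 + 0.4231·K_p = 50.
K_p = (50 − 1)/0.4231 = 116.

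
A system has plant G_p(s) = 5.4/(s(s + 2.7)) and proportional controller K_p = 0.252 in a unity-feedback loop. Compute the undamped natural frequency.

ω_n = 1.17 rad/s

With unity feedback the closed-loop characteristic equation is s² + 2.7s + 0.252·5.4 = s² + 2.7s + 1.361 = 0.
Matching s² + 2ζω_n s + ω_n²: ω_n = √1.361 = 1.167 rad/s and 2ζω_n = 2.7, so ζ = 2.7/(2·1.167) = 1.16.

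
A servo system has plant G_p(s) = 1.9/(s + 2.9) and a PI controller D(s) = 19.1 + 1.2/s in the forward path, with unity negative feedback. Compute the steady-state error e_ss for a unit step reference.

The open loop D(s)G_p(s) has a pole at the origin (type 1), so the static position error constant is infinite and e_ss = 1/(1+∞) = 0.

0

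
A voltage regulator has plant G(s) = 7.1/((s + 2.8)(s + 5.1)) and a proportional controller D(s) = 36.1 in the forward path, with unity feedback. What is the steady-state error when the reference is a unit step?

0.0528

The loop is type 0. Static position error constant K_pos = D(0)·G(0) = 36.1·0.4972 = 17.95.
Steady-state error to a unit step: e_ss = 1/(1+K_pos) = 1/18.95 = 0.0528.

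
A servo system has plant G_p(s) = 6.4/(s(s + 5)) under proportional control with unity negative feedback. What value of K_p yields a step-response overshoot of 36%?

K_p = 10.2

From %OS = 100·exp(−πζ/√(1−ζ²)) = 36%, ζ = −ln(0.36)/√(π²+ln²(0.36)) = 0.3093.
Characteristic equation s² + 5s + 6.4K_p = 0 gives ζ = 5/(2√(6.4K_p)).
Setting ζ = 0.3093: √(6.4K_p) = 5/(2·0.3093) = 8.084, so K_p = 65.35/6.4 = 10.2.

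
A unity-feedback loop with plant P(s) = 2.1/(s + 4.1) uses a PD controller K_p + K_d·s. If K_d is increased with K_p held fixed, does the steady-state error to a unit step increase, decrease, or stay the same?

unchanged

At s = 0 the derivative term contributes nothing: C(0) = K_p regardless of K_d, so K_pos = K_p·P(0) and e_ss are unchanged.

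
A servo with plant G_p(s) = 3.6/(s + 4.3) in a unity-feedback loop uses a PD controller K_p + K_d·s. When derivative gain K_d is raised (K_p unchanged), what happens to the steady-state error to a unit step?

unchanged

K_d affects only the transient (the s-coefficient); the DC loop gain, and hence e_ss, depends only on K_p.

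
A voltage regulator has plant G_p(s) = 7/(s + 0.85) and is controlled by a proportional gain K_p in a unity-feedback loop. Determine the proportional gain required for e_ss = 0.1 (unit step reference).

For a type-0 loop with proportional control, e_ss = 1/(1 + K_p·G_p(0)).
G_p(0) = 8.235. Require 1/(1 + K_p·8.235) = 0.1, so 1 + 8.235·K_p = 10.
K_p = (10 − 1)/8.235 = 1.09.

K_p = 1.09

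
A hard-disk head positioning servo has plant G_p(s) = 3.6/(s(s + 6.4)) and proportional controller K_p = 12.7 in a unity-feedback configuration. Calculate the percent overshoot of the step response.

From 1 + K_pG_p(s) = 0: s² + 6.4s + 45.72 = 0 ⇒ ω_n = 6.762, ζ = 0.4733.
%OS = 100·exp(−πζ/√(1−ζ²)) = 100·exp(−π·0.4733/√0.776) = 18.5%.

18.5%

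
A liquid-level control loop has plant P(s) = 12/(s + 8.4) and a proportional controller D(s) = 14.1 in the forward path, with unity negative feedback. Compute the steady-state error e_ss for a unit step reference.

0.0473

The loop is type 0. Static position error constant K_pos = D(0)·P(0) = 14.1·1.429 = 20.14.
Steady-state error to a unit step: e_ss = 1/(1+K_pos) = 1/21.14 = 0.0473.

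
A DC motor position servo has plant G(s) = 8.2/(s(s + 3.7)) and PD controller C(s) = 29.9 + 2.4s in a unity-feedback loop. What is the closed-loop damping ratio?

Forward path: (29.9 + 2.4s)·8.2/(s(s+3.7)). The closed-loop characteristic equation is s² + (3.7 + 8.2·2.4)s + 8.2·29.9 = 0.
That is s² + 23.38s + 245.2 = 0, so ω_n = 15.66 rad/s and ζ = 23.38/(2·15.66) = 0.7466.

ζ = 0.747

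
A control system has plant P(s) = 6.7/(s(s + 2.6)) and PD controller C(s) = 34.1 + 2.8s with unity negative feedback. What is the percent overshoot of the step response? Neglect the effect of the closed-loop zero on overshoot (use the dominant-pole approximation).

Forward path: (34.1 + 2.8s)·6.7/(s(s+2.6)). The closed-loop characteristic equation is s² + (2.6 + 6.7·2.8)s + 6.7·34.1 = 0.
That is s² + 21.36s + 228.5 = 0, so ω_n = 15.12 rad/s and ζ = 21.36/(2·15.12) = 0.7066.
%OS = 100·exp(−πζ/√(1−ζ²)) = 4.34%.

4.34%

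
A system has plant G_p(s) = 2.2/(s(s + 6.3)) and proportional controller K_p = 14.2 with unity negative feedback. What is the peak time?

T_p = 0.68 s

From 1 + K_pG_p(s) = 0: s² + 6.3s + 31.24 = 0 ⇒ ω_n = 5.589, ζ = 0.5636.
Damped frequency ω_d = ω_n√(1−ζ²) = 4.617 rad/s, so peak time T_p = π/ω_d = 0.68 s.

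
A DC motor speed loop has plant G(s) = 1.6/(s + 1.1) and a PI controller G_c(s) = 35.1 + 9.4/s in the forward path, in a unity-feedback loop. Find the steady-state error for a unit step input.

0

The open loop G_c(s)G(s) has a pole at the origin (type 1), so the static position error constant is infinite and e_ss = 1/(1+∞) = 0.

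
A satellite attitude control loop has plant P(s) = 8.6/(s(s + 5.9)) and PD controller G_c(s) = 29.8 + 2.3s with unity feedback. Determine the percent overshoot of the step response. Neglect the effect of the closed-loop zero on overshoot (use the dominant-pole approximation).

1.47%

Forward path: (29.8 + 2.3s)·8.6/(s(s+5.9)). The closed-loop characteristic equation is s² + (5.9 + 8.6·2.3)s + 8.6·29.8 = 0.
That is s² + 25.68s + 256.3 = 0, so ω_n = 16.01 rad/s and ζ = 25.68/(2·16.01) = 0.8021.
%OS = 100·exp(−πζ/√(1−ζ²)) = 1.47%.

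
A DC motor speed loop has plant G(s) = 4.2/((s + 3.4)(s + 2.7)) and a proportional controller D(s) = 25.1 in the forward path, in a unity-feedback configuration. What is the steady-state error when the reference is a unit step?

The loop is type 0. Static position error constant K_pos = D(0)·G(0) = 25.1·0.4575 = 11.48.
Steady-state error to a unit step: e_ss = 1/(1+K_pos) = 1/12.48 = 0.0801.

0.0801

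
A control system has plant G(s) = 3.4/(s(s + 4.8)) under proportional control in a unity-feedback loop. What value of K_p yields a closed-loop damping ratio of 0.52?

K_p = 6.27

Closed-loop characteristic equation: s² + 4.8s + K_p·3.4 = 0.
So ω_n = √(3.4K_p) and 2ζω_n = 4.8, giving ζ = 4.8/(2√(3.4K_p)).
Setting ζ = 0.52: √(3.4K_p) = 4.8/(2·0.52) = 4.615, so K_p = 21.3/3.4 = 6.27.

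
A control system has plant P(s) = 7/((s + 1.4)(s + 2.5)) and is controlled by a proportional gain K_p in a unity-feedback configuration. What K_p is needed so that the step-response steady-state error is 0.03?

K_p = 16.2

Steady-state error for a unit step on this type-0 loop is 1/(1 + K_p·P(0)).
P(0) = 2. Require 1/(1 + K_p·2) = 0.03, so 1 + 2·K_p = 33.33.
K_p = (33.33 − 1)/2 = 16.2.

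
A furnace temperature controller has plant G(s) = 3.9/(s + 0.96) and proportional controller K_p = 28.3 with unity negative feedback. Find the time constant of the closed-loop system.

Closed-loop transfer function: T(s) = K_p·G(s)/(1 + K_p·G(s)) = 110.4/(s + 0.96 + 110.4) = 110.4/(s + 111.3).
Time constant τ = 1/111.3 = 0.00898 s.

τ = 0.00898 s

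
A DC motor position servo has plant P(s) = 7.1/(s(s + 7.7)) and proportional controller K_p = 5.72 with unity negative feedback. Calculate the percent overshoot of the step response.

The closed-loop denominator s² + 7.7s + 40.61 gives ω_n = √40.61 = 6.373 and ζ = 7.7/(2ω_n) = 0.6041.
%OS = 100·exp(−πζ/√(1−ζ²)) = 100·exp(−π·0.6041/√0.635) = 9.24%.

9.24%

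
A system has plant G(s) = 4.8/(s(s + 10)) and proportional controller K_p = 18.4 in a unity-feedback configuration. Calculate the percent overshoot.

From 1 + K_pG(s) = 0: s² + 10s + 88.32 = 0 ⇒ ω_n = 9.398, ζ = 0.532.
%OS = 100·exp(−πζ/√(1−ζ²)) = 100·exp(−π·0.532/√0.7169) = 13.9%.

13.9%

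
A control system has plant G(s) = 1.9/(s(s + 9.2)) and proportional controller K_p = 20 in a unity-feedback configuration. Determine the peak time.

The closed-loop denominator s² + 9.2s + 38 gives ω_n = √38 = 6.164 and ζ = 9.2/(2ω_n) = 0.7462.
Damped frequency ω_d = ω_n√(1−ζ²) = 4.104 rad/s, so peak time T_p = π/ω_d = 0.766 s.

T_p = 0.766 s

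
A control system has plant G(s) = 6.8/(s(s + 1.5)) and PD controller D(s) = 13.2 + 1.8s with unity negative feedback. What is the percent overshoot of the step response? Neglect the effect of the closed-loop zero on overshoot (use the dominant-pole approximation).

3.66%

Forward path: (13.2 + 1.8s)·6.8/(s(s+1.5)). The closed-loop characteristic equation is s² + (1.5 + 6.8·1.8)s + 6.8·13.2 = 0.
That is s² + 13.74s + 89.76 = 0, so ω_n = 9.474 rad/s and ζ = 13.74/(2·9.474) = 0.7251.
%OS = 100·exp(−πζ/√(1−ζ²)) = 3.66%.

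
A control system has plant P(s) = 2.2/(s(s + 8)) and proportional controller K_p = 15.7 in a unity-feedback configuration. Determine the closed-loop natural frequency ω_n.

ω_n = 5.88 rad/s

With unity feedback the closed-loop characteristic equation is s² + 8s + 15.7·2.2 = s² + 8s + 34.54 = 0.
So ω_n² = 34.54 ⇒ ω_n = 5.877 rad/s, and ζ = 8/(2ω_n) = 0.681.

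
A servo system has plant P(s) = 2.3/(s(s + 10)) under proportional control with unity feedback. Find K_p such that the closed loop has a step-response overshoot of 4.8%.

K_p = 22.5

From %OS = 100·exp(−πζ/√(1−ζ²)) = 4.8%, ζ = −ln(0.048)/√(π²+ln²(0.048)) = 0.695.
Characteristic equation s² + 10s + 2.3K_p = 0 gives ζ = 10/(2√(2.3K_p)).
Setting ζ = 0.695: √(2.3K_p) = 10/(2·0.695) = 7.194, so K_p = 51.76/2.3 = 22.5.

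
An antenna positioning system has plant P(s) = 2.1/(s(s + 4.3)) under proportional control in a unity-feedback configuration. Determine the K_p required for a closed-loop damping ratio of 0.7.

K_p = 4.49

Closed-loop characteristic equation: s² + 4.3s + K_p·2.1 = 0.
So ω_n = √(2.1K_p) and 2ζω_n = 4.3, giving ζ = 4.3/(2√(2.1K_p)).
Setting ζ = 0.7: √(2.1K_p) = 4.3/(2·0.7) = 3.071, so K_p = 9.434/2.1 = 4.49.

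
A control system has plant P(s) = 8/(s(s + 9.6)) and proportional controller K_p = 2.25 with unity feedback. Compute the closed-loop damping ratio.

With unity feedback the closed-loop characteristic equation is s² + 9.6s + 2.25·8 = s² + 9.6s + 18 = 0.
So ω_n² = 18 ⇒ ω_n = 4.243 rad/s, and ζ = 9.6/(2ω_n) = 1.13.

ζ = 1.13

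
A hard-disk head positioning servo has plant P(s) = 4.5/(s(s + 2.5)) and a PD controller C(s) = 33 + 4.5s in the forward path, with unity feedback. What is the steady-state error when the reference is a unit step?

The open loop C(s)P(s) has a pole at the origin (type 1), so the static position error constant is infinite and e_ss = 1/(1+∞) = 0.

0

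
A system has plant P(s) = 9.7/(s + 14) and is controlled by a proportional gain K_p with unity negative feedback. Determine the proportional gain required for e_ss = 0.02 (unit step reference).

Steady-state error for a unit step on this type-0 loop is 1/(1 + K_p·P(0)).
P(0) = 0.6929. Require 1/(1 + K_p·0.6929) = 0.02, so 1 + 0.6929·K_p = 50.
K_p = (50 − 1)/0.6929 = 70.7.

K_p = 70.7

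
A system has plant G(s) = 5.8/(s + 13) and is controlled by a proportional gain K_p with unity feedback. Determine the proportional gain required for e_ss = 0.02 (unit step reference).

Steady-state error for a unit step on this type-0 loop is 1/(1 + K_p·G(0)).
G(0) = 0.4462. Require 1/(1 + K_p·0.4462) = 0.02, so 1 + 0.4462·K_p = 50.
K_p = (50 − 1)/0.4462 = 110.

K_p = 110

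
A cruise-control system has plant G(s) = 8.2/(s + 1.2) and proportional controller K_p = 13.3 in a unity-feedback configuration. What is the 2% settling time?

T_s ≈ 0.0363 s

Closed-loop transfer function: T(s) = K_p·G(s)/(1 + K_p·G(s)) = 109.1/(s + 1.2 + 109.1) = 109.1/(s + 110.3).
Time constant τ = 1/110.3 = 0.009069 s, so the 2% settling time is about 4τ = 0.0363 s.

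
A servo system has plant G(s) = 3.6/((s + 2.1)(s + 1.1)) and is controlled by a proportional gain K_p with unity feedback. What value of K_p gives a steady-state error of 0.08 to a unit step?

K_p = 7.38

The loop is type 0, so e_ss(step) = 1/(1 + K_pos) with K_pos = K_p·G(0).
G(0) = 1.558. Require 1/(1 + K_p·1.558) = 0.08, so 1 + 1.558·K_p = 12.5.
K_p = (12.5 − 1)/1.558 = 7.38.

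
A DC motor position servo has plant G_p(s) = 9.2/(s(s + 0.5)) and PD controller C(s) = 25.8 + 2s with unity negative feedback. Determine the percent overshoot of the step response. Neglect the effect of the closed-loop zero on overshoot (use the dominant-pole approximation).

Forward path: (25.8 + 2s)·9.2/(s(s+0.5)). The closed-loop characteristic equation is s² + (0.5 + 9.2·2)s + 9.2·25.8 = 0.
That is s² + 18.9s + 237.4 = 0, so ω_n = 15.41 rad/s and ζ = 18.9/(2·15.41) = 0.6134.
%OS = 100·exp(−πζ/√(1−ζ²)) = 8.72%.

8.72%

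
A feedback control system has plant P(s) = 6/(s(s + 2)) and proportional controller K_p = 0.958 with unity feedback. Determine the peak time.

T_p = 1.44 s

The closed-loop denominator s² + 2s + 5.748 gives ω_n = √5.748 = 2.397 and ζ = 2/(2ω_n) = 0.4171.
Damped frequency ω_d = ω_n√(1−ζ²) = 2.179 rad/s, so peak time T_p = π/ω_d = 1.44 s.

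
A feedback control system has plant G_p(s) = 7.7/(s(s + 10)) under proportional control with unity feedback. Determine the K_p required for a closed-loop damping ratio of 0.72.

Closed-loop characteristic equation: s² + 10s + K_p·7.7 = 0.
So ω_n = √(7.7K_p) and 2ζω_n = 10, giving ζ = 10/(2√(7.7K_p)).
Setting ζ = 0.72: √(7.7K_p) = 10/(2·0.72) = 6.944, so K_p = 48.23/7.7 = 6.26.

K_p = 6.26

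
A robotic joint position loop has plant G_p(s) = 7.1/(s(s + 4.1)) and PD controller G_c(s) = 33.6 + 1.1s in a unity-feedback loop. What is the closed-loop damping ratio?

Forward path: (33.6 + 1.1s)·7.1/(s(s+4.1)). The closed-loop characteristic equation is s² + (4.1 + 7.1·1.1)s + 7.1·33.6 = 0.
That is s² + 11.91s + 238.6 = 0, so ω_n = 15.45 rad/s and ζ = 11.91/(2·15.45) = 0.3856.

ζ = 0.386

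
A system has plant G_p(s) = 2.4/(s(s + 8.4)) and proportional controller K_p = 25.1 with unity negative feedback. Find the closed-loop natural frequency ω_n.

The closed-loop denominator is s(s+8.4) + 25.1·2.4 = s² + 8.4s + 60.24.
So ω_n² = 60.24 ⇒ ω_n = 7.761 rad/s, and ζ = 8.4/(2ω_n) = 0.541.

ω_n = 7.76 rad/s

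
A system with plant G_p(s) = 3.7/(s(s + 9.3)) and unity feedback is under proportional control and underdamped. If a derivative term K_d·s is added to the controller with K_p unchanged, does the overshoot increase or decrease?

With PD the characteristic equation becomes s² + (a + K·K_d)s + K·K_p = 0; the damping term grows, ζ rises, overshoot falls.

decrease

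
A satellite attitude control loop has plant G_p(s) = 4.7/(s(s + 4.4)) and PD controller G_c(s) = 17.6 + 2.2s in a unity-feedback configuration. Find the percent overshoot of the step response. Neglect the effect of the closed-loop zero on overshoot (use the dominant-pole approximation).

Forward path: (17.6 + 2.2s)·4.7/(s(s+4.4)). The closed-loop characteristic equation is s² + (4.4 + 4.7·2.2)s + 4.7·17.6 = 0.
That is s² + 14.74s + 82.72 = 0, so ω_n = 9.095 rad/s and ζ = 14.74/(2·9.095) = 0.8103.
%OS = 100·exp(−πζ/√(1−ζ²)) = 1.3%.

1.3%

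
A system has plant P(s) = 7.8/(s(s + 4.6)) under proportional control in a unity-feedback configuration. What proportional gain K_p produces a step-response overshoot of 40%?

K_p = 8.65

From %OS = 100·exp(−πζ/√(1−ζ²)) = 40%, ζ = −ln(0.4)/√(π²+ln²(0.4)) = 0.28.
Characteristic equation s² + 4.6s + 7.8K_p = 0 gives ζ = 4.6/(2√(7.8K_p)).
Setting ζ = 0.28: √(7.8K_p) = 4.6/(2·0.28) = 8.214, so K_p = 67.48/7.8 = 8.65.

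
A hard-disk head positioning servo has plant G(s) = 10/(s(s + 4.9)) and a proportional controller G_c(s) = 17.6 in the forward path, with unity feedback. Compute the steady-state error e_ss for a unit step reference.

0

The open loop G_c(s)G(s) has a pole at the origin (type 1), so the static position error constant is infinite and e_ss = 1/(1+∞) = 0.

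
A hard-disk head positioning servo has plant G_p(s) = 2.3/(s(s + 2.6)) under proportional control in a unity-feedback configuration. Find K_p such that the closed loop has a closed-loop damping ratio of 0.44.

K_p = 3.8

Closed-loop characteristic equation: s² + 2.6s + K_p·2.3 = 0.
So ω_n = √(2.3K_p) and 2ζω_n = 2.6, giving ζ = 2.6/(2√(2.3K_p)).
Setting ζ = 0.44: √(2.3K_p) = 2.6/(2·0.44) = 2.955, so K_p = 8.729/2.3 = 3.8.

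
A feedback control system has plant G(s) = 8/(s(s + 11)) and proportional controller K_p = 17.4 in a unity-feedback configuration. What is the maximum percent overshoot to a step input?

Closed-loop characteristic equation: s² + 11s + 139.2 = 0, so ω_n = 11.8 rad/s and ζ = 11/(2·11.8) = 0.4662.
%OS = 100·exp(−πζ/√(1−ζ²)) = 100·exp(−π·0.4662/√0.7827) = 19.1%.

19.1%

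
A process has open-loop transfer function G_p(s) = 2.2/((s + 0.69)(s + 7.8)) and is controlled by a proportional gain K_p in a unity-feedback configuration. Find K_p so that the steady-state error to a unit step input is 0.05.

Steady-state error for a unit step on this type-0 loop is 1/(1 + K_p·G_p(0)).
G_p(0) = 0.4088. Require 1/(1 + K_p·0.4088) = 0.05, so 1 + 0.4088·K_p = 20.
K_p = (20 − 1)/0.4088 = 46.5.

K_p = 46.5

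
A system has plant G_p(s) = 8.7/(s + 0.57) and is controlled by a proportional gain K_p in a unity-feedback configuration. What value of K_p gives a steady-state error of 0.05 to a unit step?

K_p = 1.24

The loop is type 0, so e_ss(step) = 1/(1 + K_pos) with K_pos = K_p·G_p(0).
G_p(0) = 15.26. Require 1/(1 + K_p·15.26) = 0.05, so 1 + 15.26·K_p = 20.
K_p = (20 − 1)/15.26 = 1.24.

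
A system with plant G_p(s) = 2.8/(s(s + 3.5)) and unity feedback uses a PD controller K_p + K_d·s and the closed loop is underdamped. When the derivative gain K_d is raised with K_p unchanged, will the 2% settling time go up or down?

Characteristic equation s² + (3.5 + 2.8K_d)s + 2.8K_p = 0: raising K_d increases ζω_n = (3.5+2.8K_d)/2 while the loop stays underdamped, so T_s ≈ 4/(ζω_n) decreases.

decrease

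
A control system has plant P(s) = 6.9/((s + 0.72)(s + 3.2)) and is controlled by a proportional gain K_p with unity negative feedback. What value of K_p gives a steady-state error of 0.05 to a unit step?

K_p = 6.34

For a type-0 loop with proportional control, e_ss = 1/(1 + K_p·P(0)).
P(0) = 2.995. Require 1/(1 + K_p·2.995) = 0.05, so 1 + 2.995·K_p = 20.
K_p = (20 − 1)/2.995 = 6.34.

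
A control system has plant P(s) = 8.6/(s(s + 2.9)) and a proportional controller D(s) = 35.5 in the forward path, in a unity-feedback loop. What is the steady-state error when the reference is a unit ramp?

0.0095

The loop has one pole at the origin (type 1). Velocity error constant K_v = lim_{s→0} s·D(s)P(s) = 35.5·8.6/2.9 = 105.3.
Steady-state error to a unit ramp: e_ss = 1/K_v = 0.0095.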